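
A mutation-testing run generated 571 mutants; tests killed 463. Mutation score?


Mutation score = killed / total * 100
Mutation score = 463 / 571 * 100
Mutation score = 81.09%

81.09%


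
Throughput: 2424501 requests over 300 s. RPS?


Formula: throughput = requests / seconds
throughput = 2424501 / 300
throughput = 8081.67 requests/second

8081.67 requests/second


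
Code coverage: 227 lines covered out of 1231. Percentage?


Coverage = covered / total * 100
Coverage = 227 / 1231 * 100
Coverage = 18.44%

18.44%


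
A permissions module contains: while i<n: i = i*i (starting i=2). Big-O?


Reasoning: squaring drives double-exponential growth; iterations ~ log log n
Complexity: O(log log n)

O(log log n)


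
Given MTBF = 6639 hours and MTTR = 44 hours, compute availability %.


Availability = MTBF / (MTBF + MTTR)
Availability = 6639 / (6639 + 44)
Availability = 6639 / 6683
Availability = 99.3416%

99.3416%


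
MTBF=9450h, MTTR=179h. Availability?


Availability = MTBF / (MTBF + MTTR)
Availability = 9450 / (9450 + 179)
Availability = 9450 / 9629
Availability = 98.141%

98.141%


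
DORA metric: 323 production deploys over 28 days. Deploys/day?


Formula: deployments per day = releases / days
= 323 / 28
= 11.536 deploys/day
(equivalently, 80.75 deploys/week)

11.536 deploys/day


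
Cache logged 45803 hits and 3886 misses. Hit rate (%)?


Formula: hit rate = hits / (hits + misses) * 100
hit rate = 45803 / (45803 + 3886) * 100
hit rate = 45803 / 49689 * 100
hit rate = 92.18%

92.18%


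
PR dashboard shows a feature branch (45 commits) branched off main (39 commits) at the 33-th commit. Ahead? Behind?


Common ancestor: commit #33
feature commits after divergence: 45 - 33 = 12
main commits after divergence: 39 - 33 = 6
feature is 12 commits ahead of main
main is 6 commits ahead of feature

feature ahead: 12, main ahead: 6


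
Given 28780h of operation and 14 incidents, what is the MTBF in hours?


Formula: MTBF = Total operating time / Number of failures
MTBF = 28780 / 14
MTBF = 2055.71 hours

2055.71 hours


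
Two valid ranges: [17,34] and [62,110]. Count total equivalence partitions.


Valid ranges: [17,34] and [62,110]
Class 1: x < 17 — invalid
Class 2: 17 ≤ x ≤ 34 — valid
Class 3: 34 < x < 62 — invalid (gap between ranges)
Class 4: 62 ≤ x ≤ 110 — valid
Class 5: x > 110 — invalid
Total equivalence classes: 5

5 equivalence classes


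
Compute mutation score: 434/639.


Mutation score = killed / total * 100
Mutation score = 434 / 639 * 100
Mutation score = 67.92%

67.92%


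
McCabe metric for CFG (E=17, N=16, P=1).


Formula: V(G) = E - N + 2P
V(G) = 17 - 16 + 2*1
V(G) = 1 + 2
V(G) = 3

3


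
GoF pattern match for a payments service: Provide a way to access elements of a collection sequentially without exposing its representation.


This matches the Iterator pattern

Iterator


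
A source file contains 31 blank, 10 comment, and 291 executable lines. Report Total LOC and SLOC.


Total LOC = blank + comment + code
Total LOC = 31 + 10 + 291 = 332
SLOC (source only) = code = 291

Total LOC: 332, SLOC: 291


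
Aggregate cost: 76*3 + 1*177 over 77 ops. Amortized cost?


Formula: Amortized cost = Total cost / Operations
Total cost = (76 * 3) + (1 * 177)
Total cost = 228 + 177 = 405
Amortized = 405 / 77 = 5.2597

5.2597


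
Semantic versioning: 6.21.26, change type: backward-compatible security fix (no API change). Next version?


Current: 6.21.26
Change category: 'backward-compatible security fix (no API change)' → patch bump
SemVer rule: patch bump → increment PATCH (MAJOR and MINOR unchanged)
New: 6.21.27

6.21.27


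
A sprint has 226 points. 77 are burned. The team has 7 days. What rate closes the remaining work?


Formula: Required rate = Remaining points / Days left
Remaining = 226 - 77 = 149 points
Required rate = 149 / 7 = 21.29 points/day

21.29 points/day


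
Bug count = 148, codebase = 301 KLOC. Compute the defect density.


Defect density = defects / KLOC
Defect density = 148 / 301
Defect density = 0.492 defects/KLOC

0.492 defects/KLOC


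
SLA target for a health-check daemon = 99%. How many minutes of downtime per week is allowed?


Formula: allowed downtime = period * (100 - SLA) / 100
Period (week) = 10080 minutes
Unavailability fraction = (100 - 99.0) / 100
Allowed downtime = 10080 * (100 - 99.0) / 100
Allowed downtime = 100.8 minutes

100.8 minutes


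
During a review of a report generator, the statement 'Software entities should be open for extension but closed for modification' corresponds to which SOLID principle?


This describes the Open/Closed Principle (OCP)

Open/Closed Principle (OCP)


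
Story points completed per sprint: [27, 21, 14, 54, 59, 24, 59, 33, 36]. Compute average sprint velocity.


Formula: Avg velocity = Total points / Number of sprints
Points: [27, 21, 14, 54, 59, 24, 59, 33, 36]
Sum = 27 + 21 + 14 + 54 + 59 + 24 + 59 + 33 + 36 = 327
Avg velocity = 327 / 9 = 36.33 points/sprint

36.33 points/sprint


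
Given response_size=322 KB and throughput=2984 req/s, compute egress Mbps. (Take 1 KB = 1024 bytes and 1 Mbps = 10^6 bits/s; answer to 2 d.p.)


Formula: Mbps = payload_bytes * RPS * 8 / 1e6
Payload per request = 322 KB = 322 * 1024 = 329728 bytes
Total bytes/sec = 329728 * 2984 = 983908352
Total bits/sec = 983908352 * 8 = 7871266816
Mbps = 7871266816 / 1e6 = 7871.27

7871.27 Mbps


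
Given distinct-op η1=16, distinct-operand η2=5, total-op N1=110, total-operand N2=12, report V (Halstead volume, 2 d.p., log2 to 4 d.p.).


Formula: V = N * log2(η), where N = N1 + N2 and η = η1 + η2
η = 16 + 5 = 21
N = 110 + 12 = 122
log2(21) ≈ 4.3923
V = 122 * 4.3923 = 535.86

535.86


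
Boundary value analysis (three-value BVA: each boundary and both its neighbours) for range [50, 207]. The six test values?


Range: [50, 207]
Boundaries: just below min, min, min+1, max-1, max, just above max
Values: [49, 50, 51, 206, 207, 208]

[49, 50, 51, 206, 207, 208]


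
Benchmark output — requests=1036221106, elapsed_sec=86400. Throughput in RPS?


Formula: throughput = requests / seconds
throughput = 1036221106 / 86400
throughput = 11993.3 requests/second

11993.3 requests/second


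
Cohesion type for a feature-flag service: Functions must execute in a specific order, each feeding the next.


Reasoning: Output of one is input to next
Type: Sequential cohesion

Sequential cohesion


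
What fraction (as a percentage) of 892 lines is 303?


Coverage = covered / total * 100
Coverage = 303 / 892 * 100
Coverage = 33.97%

33.97%


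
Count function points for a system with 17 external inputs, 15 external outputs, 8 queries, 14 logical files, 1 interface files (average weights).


UFP = EI*4 + EO*5 + EQ*4 + ILF*10 + EIF*7
UFP = 17*4 + 15*5 + 8*4 + 14*10 + 1*7
UFP = 68 + 75 + 32 + 140 + 7
UFP = 322

322


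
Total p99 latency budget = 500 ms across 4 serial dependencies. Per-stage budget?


Formula: per_stage = total_budget / stages
per_stage = 500 / 4
per_stage = 125.0 ms

125.0 ms


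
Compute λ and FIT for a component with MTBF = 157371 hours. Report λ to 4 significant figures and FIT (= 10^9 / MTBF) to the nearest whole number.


Formula: λ = 1 / MTBF; FIT = λ × 1e9 = 1e9 / MTBF
λ = 1 / 157371 ≈ 6.354e-06 failures/hour
FIT = 1e9 / 157371 ≈ 6354 failures per 1e9 hours (nearest whole number)

λ = 6.354e-06 /h, FIT = 6354


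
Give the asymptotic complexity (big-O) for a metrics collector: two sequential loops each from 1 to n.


Reasoning: sequential dominates: O(n) + O(n) = O(n)
Complexity: O(n)

O(n)


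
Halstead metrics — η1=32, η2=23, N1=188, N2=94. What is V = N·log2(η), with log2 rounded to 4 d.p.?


Formula: V = N * log2(η), where N = N1 + N2 and η = η1 + η2
η = 32 + 23 = 55
N = 188 + 94 = 282
log2(55) ≈ 5.7814
V = 282 * 5.7814 = 1630.35

1630.35


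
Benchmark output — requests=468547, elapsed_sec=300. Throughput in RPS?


Formula: throughput = requests / seconds
throughput = 468547 / 300
throughput = 1561.82 requests/second

1561.82 requests/second


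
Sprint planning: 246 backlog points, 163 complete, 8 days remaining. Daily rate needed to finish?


Formula: Required rate = Remaining points / Days left
Remaining = 246 - 163 = 83 points
Required rate = 83 / 8 = 10.38 points/day

10.38 points/day


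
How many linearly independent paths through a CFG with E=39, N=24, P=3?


Formula: V(G) = E - N + 2P
V(G) = 39 - 24 + 2*3
V(G) = 15 + 6
V(G) = 21

21


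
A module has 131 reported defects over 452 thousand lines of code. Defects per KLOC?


Defect density = defects / KLOC
Defect density = 131 / 452
Defect density = 0.29 defects/KLOC

0.29 defects/KLOC


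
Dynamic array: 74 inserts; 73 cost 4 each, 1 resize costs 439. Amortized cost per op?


Formula: Amortized cost = Total cost / Operations
Total cost = (73 * 4) + (1 * 439)
Total cost = 292 + 439 = 731
Amortized = 731 / 74 = 9.8784

9.8784


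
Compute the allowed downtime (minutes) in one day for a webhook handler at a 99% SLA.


Formula: allowed downtime = period * (100 - SLA) / 100
Period (day) = 1440 minutes
Unavailability fraction = (100 - 99.0) / 100
Allowed downtime = 1440 * (100 - 99.0) / 100
Allowed downtime = 14.4 minutes

14.4 minutes


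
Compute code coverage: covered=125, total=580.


Coverage = covered / total * 100
Coverage = 125 / 580 * 100
Coverage = 21.55%

21.55%


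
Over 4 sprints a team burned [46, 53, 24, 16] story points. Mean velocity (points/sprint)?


Formula: Avg velocity = Total points / Number of sprints
Points: [46, 53, 24, 16]
Sum = 46 + 53 + 24 + 16 = 139
Avg velocity = 139 / 4 = 34.75 points/sprint

34.75 points/sprint


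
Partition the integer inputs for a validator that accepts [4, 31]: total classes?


Valid range: [4, 31]
Class 1: x < 4 — invalid
Class 2: 4 ≤ x ≤ 31 — valid
Class 3: x > 31 — invalid
Total equivalence classes: 3

3 equivalence classes


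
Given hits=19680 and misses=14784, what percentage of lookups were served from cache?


Formula: hit rate = hits / (hits + misses) * 100
hit rate = 19680 / (19680 + 14784) * 100
hit rate = 19680 / 34464 * 100
hit rate = 57.1%

57.1%


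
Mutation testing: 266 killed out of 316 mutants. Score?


Mutation score = killed / total * 100
Mutation score = 266 / 316 * 100
Mutation score = 84.18%

84.18%


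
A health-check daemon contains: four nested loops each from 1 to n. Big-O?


Reasoning: four levels of nesting
Complexity: O(n^4)

O(n^4)


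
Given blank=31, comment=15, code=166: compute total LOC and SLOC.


Total LOC = blank + comment + code
Total LOC = 31 + 15 + 166 = 212
SLOC (source only) = code = 166

Total LOC: 212, SLOC: 166


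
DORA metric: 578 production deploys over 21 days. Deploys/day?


Formula: deployments per day = releases / days
= 578 / 21
= 27.524 deploys/day
(equivalently, 192.67 deploys/week)

27.524 deploys/day


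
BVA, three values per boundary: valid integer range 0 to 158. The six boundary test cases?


Range: [0, 158]
Boundaries: just below min, min, min+1, max-1, max, just above max
Values: [-1, 0, 1, 157, 158, 159]

[-1, 0, 1, 157, 158, 159]


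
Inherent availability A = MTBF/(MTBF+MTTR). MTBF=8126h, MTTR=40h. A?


Availability = MTBF / (MTBF + MTTR)
Availability = 8126 / (8126 + 40)
Availability = 8126 / 8166
Availability = 99.5102%

99.5102%


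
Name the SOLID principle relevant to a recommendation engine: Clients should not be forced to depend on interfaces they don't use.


This describes the Interface Segregation Principle (ISP)

Interface Segregation Principle (ISP)


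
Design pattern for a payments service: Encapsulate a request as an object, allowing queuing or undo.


This matches the Command pattern

Command


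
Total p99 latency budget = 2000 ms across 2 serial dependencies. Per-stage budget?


Formula: per_stage = total_budget / stages
per_stage = 2000 / 2
per_stage = 1000.0 ms

1000.0 ms


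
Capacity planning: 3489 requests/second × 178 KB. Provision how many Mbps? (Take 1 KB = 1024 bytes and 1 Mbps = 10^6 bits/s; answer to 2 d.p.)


Formula: Mbps = payload_bytes * RPS * 8 / 1e6
Payload per request = 178 KB = 178 * 1024 = 182272 bytes
Total bytes/sec = 182272 * 3489 = 635947008
Total bits/sec = 635947008 * 8 = 5087576064
Mbps = 5087576064 / 1e6 = 5087.58

5087.58 Mbps


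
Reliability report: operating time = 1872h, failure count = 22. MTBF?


Formula: MTBF = Total operating time / Number of failures
MTBF = 1872 / 22
MTBF = 85.09 hours

85.09 hours


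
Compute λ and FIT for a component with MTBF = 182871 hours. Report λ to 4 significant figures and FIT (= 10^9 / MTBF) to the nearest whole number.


Formula: λ = 1 / MTBF; FIT = λ × 1e9 = 1e9 / MTBF
λ = 1 / 182871 ≈ 5.468e-06 failures/hour
FIT = 1e9 / 182871 ≈ 5468 failures per 1e9 hours (nearest whole number)

λ = 5.468e-06 /h, FIT = 5468


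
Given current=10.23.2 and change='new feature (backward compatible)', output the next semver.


Current: 10.23.2
Change category: 'new feature (backward compatible)' → minor bump
SemVer rule: minor bump → increment MINOR, reset PATCH to 0 (MAJOR unchanged)
New: 10.24.0

10.24.0


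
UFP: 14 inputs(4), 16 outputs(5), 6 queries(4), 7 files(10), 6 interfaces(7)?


UFP = EI*4 + EO*5 + EQ*4 + ILF*10 + EIF*7
UFP = 14*4 + 16*5 + 6*4 + 7*10 + 6*7
UFP = 56 + 80 + 24 + 70 + 42
UFP = 272

272


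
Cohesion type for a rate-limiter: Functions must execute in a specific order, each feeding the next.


Reasoning: Output of one is input to next
Type: Sequential cohesion

Sequential cohesion


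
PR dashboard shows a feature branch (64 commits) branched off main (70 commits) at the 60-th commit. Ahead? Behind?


Common ancestor: commit #60
feature commits after divergence: 64 - 60 = 4
main commits after divergence: 70 - 60 = 10
feature is 4 commits ahead of main
main is 10 commits ahead of feature

feature ahead: 4, main ahead: 10


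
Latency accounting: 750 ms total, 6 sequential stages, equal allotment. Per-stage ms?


Formula: per_stage = total_budget / stages
per_stage = 750 / 6
per_stage = 125.0 ms

125.0 ms


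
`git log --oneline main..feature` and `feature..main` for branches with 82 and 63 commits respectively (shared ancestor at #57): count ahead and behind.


Common ancestor: commit #57
feature commits after divergence: 82 - 57 = 25
main commits after divergence: 63 - 57 = 6
feature is 25 commits ahead of main
main is 6 commits ahead of feature

feature ahead: 25, main ahead: 6


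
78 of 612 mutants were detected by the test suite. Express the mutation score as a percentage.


Mutation score = killed / total * 100
Mutation score = 78 / 612 * 100
Mutation score = 12.75%

12.75%


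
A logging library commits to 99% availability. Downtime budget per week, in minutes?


Formula: allowed downtime = period * (100 - SLA) / 100
Period (week) = 10080 minutes
Unavailability fraction = (100 - 99.0) / 100
Allowed downtime = 10080 * (100 - 99.0) / 100
Allowed downtime = 100.8 minutes

100.8 minutes


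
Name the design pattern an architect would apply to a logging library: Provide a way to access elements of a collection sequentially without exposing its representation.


This matches the Iterator pattern

Iterator


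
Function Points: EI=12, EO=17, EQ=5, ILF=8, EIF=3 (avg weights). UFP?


UFP = EI*4 + EO*5 + EQ*4 + ILF*10 + EIF*7
UFP = 12*4 + 17*5 + 5*4 + 8*10 + 3*7
UFP = 48 + 85 + 20 + 80 + 21
UFP = 254

254


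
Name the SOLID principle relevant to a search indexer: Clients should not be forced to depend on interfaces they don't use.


This describes the Interface Segregation Principle (ISP)

Interface Segregation Principle (ISP)


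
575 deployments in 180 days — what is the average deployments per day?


Formula: deployments per day = releases / days
= 575 / 180
= 3.194 deploys/day
(equivalently, 22.36 deploys/week)

3.194 deploys/day


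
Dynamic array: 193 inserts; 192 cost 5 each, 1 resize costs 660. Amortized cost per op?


Formula: Amortized cost = Total cost / Operations
Total cost = (192 * 5) + (1 * 660)
Total cost = 960 + 660 = 1620
Amortized = 1620 / 193 = 8.3938

8.3938


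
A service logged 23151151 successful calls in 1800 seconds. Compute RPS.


Formula: throughput = requests / seconds
throughput = 23151151 / 1800
throughput = 12861.75 requests/second

12861.75 requests/second


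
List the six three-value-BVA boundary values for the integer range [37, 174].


Range: [37, 174]
Boundaries: just below min, min, min+1, max-1, max, just above max
Values: [36, 37, 38, 173, 174, 175]

[36, 37, 38, 173, 174, 175]


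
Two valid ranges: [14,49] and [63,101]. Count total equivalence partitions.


Valid ranges: [14,49] and [63,101]
Class 1: x < 14 — invalid
Class 2: 14 ≤ x ≤ 49 — valid
Class 3: 49 < x < 63 — invalid (gap between ranges)
Class 4: 63 ≤ x ≤ 101 — valid
Class 5: x > 101 — invalid
Total equivalence classes: 5

5 equivalence classes


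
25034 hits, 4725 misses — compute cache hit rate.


Formula: hit rate = hits / (hits + misses) * 100
hit rate = 25034 / (25034 + 4725) * 100
hit rate = 25034 / 29759 * 100
hit rate = 84.12%

84.12%


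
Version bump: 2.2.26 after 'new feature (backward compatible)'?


Current: 2.2.26
Change category: 'new feature (backward compatible)' → minor bump
SemVer rule: minor bump → increment MINOR, reset PATCH to 0 (MAJOR unchanged)
New: 2.3.0

2.3.0


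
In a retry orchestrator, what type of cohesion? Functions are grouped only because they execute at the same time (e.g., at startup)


Reasoning: Related by timing only
Type: Temporal cohesion

Temporal cohesion


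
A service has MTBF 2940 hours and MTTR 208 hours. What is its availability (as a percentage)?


Availability = MTBF / (MTBF + MTTR)
Availability = 2940 / (2940 + 208)
Availability = 2940 / 3148
Availability = 93.3926%

93.3926%


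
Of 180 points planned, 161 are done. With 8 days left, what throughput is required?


Formula: Required rate = Remaining points / Days left
Remaining = 180 - 161 = 19 points
Required rate = 19 / 8 = 2.38 points/day

2.38 points/day


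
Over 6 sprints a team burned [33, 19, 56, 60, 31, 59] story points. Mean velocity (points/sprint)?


Formula: Avg velocity = Total points / Number of sprints
Points: [33, 19, 56, 60, 31, 59]
Sum = 33 + 19 + 56 + 60 + 31 + 59 = 258
Avg velocity = 258 / 6 = 43.0 points/sprint

43.0 points/sprint


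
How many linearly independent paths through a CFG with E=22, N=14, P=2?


Formula: V(G) = E - N + 2P
V(G) = 22 - 14 + 2*2
V(G) = 8 + 4
V(G) = 12

12


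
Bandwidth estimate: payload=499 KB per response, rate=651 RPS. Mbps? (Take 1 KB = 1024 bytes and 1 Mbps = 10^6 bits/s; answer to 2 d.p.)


Formula: Mbps = payload_bytes * RPS * 8 / 1e6
Payload per request = 499 KB = 499 * 1024 = 510976 bytes
Total bytes/sec = 510976 * 651 = 332645376
Total bits/sec = 332645376 * 8 = 2661163008
Mbps = 2661163008 / 1e6 = 2661.16

2661.16 Mbps


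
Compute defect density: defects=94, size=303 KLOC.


Defect density = defects / KLOC
Defect density = 94 / 303
Defect density = 0.31 defects/KLOC

0.31 defects/KLOC


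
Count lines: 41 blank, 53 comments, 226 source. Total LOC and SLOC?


Total LOC = blank + comment + code
Total LOC = 41 + 53 + 226 = 320
SLOC (source only) = code = 226

Total LOC: 320, SLOC: 226


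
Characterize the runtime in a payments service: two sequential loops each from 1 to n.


Reasoning: sequential dominates: O(n) + O(n) = O(n)
Complexity: O(n)

O(n)


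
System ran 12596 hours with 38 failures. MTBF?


Formula: MTBF = Total operating time / Number of failures
MTBF = 12596 / 38
MTBF = 331.47 hours

331.47 hours


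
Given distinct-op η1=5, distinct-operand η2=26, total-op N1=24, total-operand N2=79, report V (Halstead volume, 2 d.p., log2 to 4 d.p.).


Formula: V = N * log2(η), where N = N1 + N2 and η = η1 + η2
η = 5 + 26 = 31
N = 24 + 79 = 103
log2(31) ≈ 4.9542
V = 103 * 4.9542 = 510.28

510.28


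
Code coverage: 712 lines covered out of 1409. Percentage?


Coverage = covered / total * 100
Coverage = 712 / 1409 * 100
Coverage = 50.53%

50.53%


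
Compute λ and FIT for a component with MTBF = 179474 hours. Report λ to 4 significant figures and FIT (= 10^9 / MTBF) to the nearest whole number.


Formula: λ = 1 / MTBF; FIT = λ × 1e9 = 1e9 / MTBF
λ = 1 / 179474 ≈ 5.572e-06 failures/hour
FIT = 1e9 / 179474 ≈ 5572 failures per 1e9 hours (nearest whole number)

λ = 5.572e-06 /h, FIT = 5572


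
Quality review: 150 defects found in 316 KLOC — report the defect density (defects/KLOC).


Defect density = defects / KLOC
Defect density = 150 / 316
Defect density = 0.475 defects/KLOC

0.475 defects/KLOC


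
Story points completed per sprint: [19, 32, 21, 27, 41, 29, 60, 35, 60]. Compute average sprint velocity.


Formula: Avg velocity = Total points / Number of sprints
Points: [19, 32, 21, 27, 41, 29, 60, 35, 60]
Sum = 19 + 32 + 21 + 27 + 41 + 29 + 60 + 35 + 60 = 324
Avg velocity = 324 / 9 = 36.0 points/sprint

36.0 points/sprint


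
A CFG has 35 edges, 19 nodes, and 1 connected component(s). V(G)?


Formula: V(G) = E - N + 2P
V(G) = 35 - 19 + 2*1
V(G) = 16 + 2
V(G) = 18

18


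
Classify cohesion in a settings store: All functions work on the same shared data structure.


Reasoning: Functions share data
Type: Communicational cohesion

Communicational cohesion


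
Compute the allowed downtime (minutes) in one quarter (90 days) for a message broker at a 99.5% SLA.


Formula: allowed downtime = period * (100 - SLA) / 100
Period (quarter (90 days)) = 129600 minutes
Unavailability fraction = (100 - 99.5) / 100
Allowed downtime = 129600 * (100 - 99.5) / 100
Allowed downtime = 648.0 minutes

648.0 minutes


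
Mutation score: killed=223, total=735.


Mutation score = killed / total * 100
Mutation score = 223 / 735 * 100
Mutation score = 30.34%

30.34%


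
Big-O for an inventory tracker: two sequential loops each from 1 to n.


Reasoning: sequential dominates: O(n) + O(n) = O(n)
Complexity: O(n)

O(n)


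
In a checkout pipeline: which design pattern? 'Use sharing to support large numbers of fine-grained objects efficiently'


This matches the Flyweight pattern

Flyweight


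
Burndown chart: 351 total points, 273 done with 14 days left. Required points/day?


Formula: Required rate = Remaining points / Days left
Remaining = 351 - 273 = 78 points
Required rate = 78 / 14 = 5.57 points/day

5.57 points/day


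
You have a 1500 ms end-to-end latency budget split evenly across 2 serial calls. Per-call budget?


Formula: per_stage = total_budget / stages
per_stage = 1500 / 2
per_stage = 750.0 ms

750.0 ms


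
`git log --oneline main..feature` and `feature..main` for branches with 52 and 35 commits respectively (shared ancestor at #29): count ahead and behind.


Common ancestor: commit #29
feature commits after divergence: 52 - 29 = 23
main commits after divergence: 35 - 29 = 6
feature is 23 commits ahead of main
main is 6 commits ahead of feature

feature ahead: 23, main ahead: 6


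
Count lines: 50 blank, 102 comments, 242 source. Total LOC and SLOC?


Total LOC = blank + comment + code
Total LOC = 50 + 102 + 242 = 394
SLOC (source only) = code = 242

Total LOC: 394, SLOC: 242


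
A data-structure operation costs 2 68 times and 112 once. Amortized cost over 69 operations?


Formula: Amortized cost = Total cost / Operations
Total cost = (68 * 2) + (1 * 112)
Total cost = 136 + 112 = 248
Amortized = 248 / 69 = 3.5942

3.5942


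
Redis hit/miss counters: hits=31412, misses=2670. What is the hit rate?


Formula: hit rate = hits / (hits + misses) * 100
hit rate = 31412 / (31412 + 2670) * 100
hit rate = 31412 / 34082 * 100
hit rate = 92.17%

92.17%


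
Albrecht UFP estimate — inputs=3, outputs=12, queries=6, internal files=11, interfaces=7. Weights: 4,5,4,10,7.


UFP = EI*4 + EO*5 + EQ*4 + ILF*10 + EIF*7
UFP = 3*4 + 12*5 + 6*4 + 11*10 + 7*7
UFP = 12 + 60 + 24 + 110 + 49
UFP = 255

255


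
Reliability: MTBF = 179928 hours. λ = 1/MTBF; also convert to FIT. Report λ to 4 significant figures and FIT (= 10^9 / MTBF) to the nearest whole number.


Formula: λ = 1 / MTBF; FIT = λ × 1e9 = 1e9 / MTBF
λ = 1 / 179928 ≈ 5.558e-06 failures/hour
FIT = 1e9 / 179928 ≈ 5558 failures per 1e9 hours (nearest whole number)

λ = 5.558e-06 /h, FIT = 5558


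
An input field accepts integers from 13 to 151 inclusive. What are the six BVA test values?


Range: [13, 151]
Boundaries: just below min, min, min+1, max-1, max, just above max
Values: [12, 13, 14, 150, 151, 152]

[12, 13, 14, 150, 151, 152]


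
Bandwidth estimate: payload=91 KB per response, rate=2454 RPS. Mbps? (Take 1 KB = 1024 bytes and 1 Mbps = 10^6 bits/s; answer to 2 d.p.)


Formula: Mbps = payload_bytes * RPS * 8 / 1e6
Payload per request = 91 KB = 91 * 1024 = 93184 bytes
Total bytes/sec = 93184 * 2454 = 228673536
Total bits/sec = 228673536 * 8 = 1829388288
Mbps = 1829388288 / 1e6 = 1829.39

1829.39 Mbps


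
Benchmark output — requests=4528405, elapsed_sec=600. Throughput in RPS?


Formula: throughput = requests / seconds
throughput = 4528405 / 600
throughput = 7547.34 requests/second

7547.34 requests/second


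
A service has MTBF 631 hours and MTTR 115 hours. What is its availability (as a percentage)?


Availability = MTBF / (MTBF + MTTR)
Availability = 631 / (631 + 115)
Availability = 631 / 746
Availability = 84.5845%

84.5845%


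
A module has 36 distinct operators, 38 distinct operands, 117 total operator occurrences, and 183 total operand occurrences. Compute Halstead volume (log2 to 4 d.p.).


Formula: V = N * log2(η), where N = N1 + N2 and η = η1 + η2
η = 36 + 38 = 74
N = 117 + 183 = 300
log2(74) ≈ 6.2095
V = 300 * 6.2095 = 1862.85

1862.85


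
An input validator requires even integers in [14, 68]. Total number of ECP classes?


Constraint: even integers in [14, 68]
Class 1: x < 14 — out-of-range invalid
Class 2: x in [14,68] but odd — wrong type invalid
Class 3: x in [14,68] and even — valid
Class 4: x > 68 — out-of-range invalid
Total equivalence classes: 4

4 equivalence classes


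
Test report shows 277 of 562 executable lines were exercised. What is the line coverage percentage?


Coverage = covered / total * 100
Coverage = 277 / 562 * 100
Coverage = 49.29%

49.29%


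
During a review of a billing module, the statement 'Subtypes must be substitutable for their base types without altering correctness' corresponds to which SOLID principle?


This describes the Liskov Substitution Principle (LSP)

Liskov Substitution Principle (LSP)


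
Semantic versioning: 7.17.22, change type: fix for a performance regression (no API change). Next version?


Current: 7.17.22
Change category: 'fix for a performance regression (no API change)' → patch bump
SemVer rule: patch bump → increment PATCH (MAJOR and MINOR unchanged)
New: 7.17.23

7.17.23


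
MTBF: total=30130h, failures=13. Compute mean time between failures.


Formula: MTBF = Total operating time / Number of failures
MTBF = 30130 / 13
MTBF = 2317.69 hours

2317.69 hours


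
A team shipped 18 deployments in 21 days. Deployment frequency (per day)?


Formula: deployments per day = releases / days
= 18 / 21
= 0.857 deploys/day
(equivalently, 6.0 deploys/week)

0.857 deploys/day


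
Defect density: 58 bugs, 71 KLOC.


Defect density = defects / KLOC
Defect density = 58 / 71
Defect density = 0.817 defects/KLOC

0.817 defects/KLOC


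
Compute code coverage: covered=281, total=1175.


Coverage = covered / total * 100
Coverage = 281 / 1175 * 100
Coverage = 23.91%

23.91%


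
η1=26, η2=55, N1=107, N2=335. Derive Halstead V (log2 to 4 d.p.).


Formula: V = N * log2(η), where N = N1 + N2 and η = η1 + η2
η = 26 + 55 = 81
N = 107 + 335 = 442
log2(81) ≈ 6.3399
V = 442 * 6.3399 = 2802.24

2802.24


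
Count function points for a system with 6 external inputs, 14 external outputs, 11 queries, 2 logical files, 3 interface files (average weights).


UFP = EI*4 + EO*5 + EQ*4 + ILF*10 + EIF*7
UFP = 6*4 + 14*5 + 11*4 + 2*10 + 3*7
UFP = 24 + 70 + 44 + 20 + 21
UFP = 179

179


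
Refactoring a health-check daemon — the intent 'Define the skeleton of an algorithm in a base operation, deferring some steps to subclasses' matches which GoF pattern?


This matches the Template Method pattern

Template Method


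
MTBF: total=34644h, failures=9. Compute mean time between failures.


Formula: MTBF = Total operating time / Number of failures
MTBF = 34644 / 9
MTBF = 3849.33 hours

3849.33 hours


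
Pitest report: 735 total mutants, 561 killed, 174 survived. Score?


Mutation score = killed / total * 100
Mutation score = 561 / 735 * 100
Mutation score = 76.33%

76.33%


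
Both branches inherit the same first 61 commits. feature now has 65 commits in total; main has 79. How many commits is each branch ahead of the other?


Common ancestor: commit #61
feature commits after divergence: 65 - 61 = 4
main commits after divergence: 79 - 61 = 18
feature is 4 commits ahead of main
main is 18 commits ahead of feature

feature ahead: 4, main ahead: 18


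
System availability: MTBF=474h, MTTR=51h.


Availability = MTBF / (MTBF + MTTR)
Availability = 474 / (474 + 51)
Availability = 474 / 525
Availability = 90.2857%

90.2857%


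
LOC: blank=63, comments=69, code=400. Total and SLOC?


Total LOC = blank + comment + code
Total LOC = 63 + 69 + 400 = 532
SLOC (source only) = code = 400

Total LOC: 532, SLOC: 400


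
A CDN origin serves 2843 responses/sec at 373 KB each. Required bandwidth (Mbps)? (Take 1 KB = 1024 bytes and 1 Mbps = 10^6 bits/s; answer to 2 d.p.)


Formula: Mbps = payload_bytes * RPS * 8 / 1e6
Payload per request = 373 KB = 373 * 1024 = 381952 bytes
Total bytes/sec = 381952 * 2843 = 1085889536
Total bits/sec = 1085889536 * 8 = 8687116288
Mbps = 8687116288 / 1e6 = 8687.12

8687.12 Mbps


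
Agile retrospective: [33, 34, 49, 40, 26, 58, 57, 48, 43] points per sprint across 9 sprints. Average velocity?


Formula: Avg velocity = Total points / Number of sprints
Points: [33, 34, 49, 40, 26, 58, 57, 48, 43]
Sum = 33 + 34 + 49 + 40 + 26 + 58 + 57 + 48 + 43 = 388
Avg velocity = 388 / 9 = 43.11 points/sprint

43.11 points/sprint


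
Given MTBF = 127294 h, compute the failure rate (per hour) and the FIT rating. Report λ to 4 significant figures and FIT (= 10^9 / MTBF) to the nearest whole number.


Formula: λ = 1 / MTBF; FIT = λ × 1e9 = 1e9 / MTBF
λ = 1 / 127294 ≈ 7.856e-06 failures/hour
FIT = 1e9 / 127294 ≈ 7856 failures per 1e9 hours (nearest whole number)

λ = 7.856e-06 /h, FIT = 7856


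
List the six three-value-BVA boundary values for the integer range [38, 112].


Range: [38, 112]
Boundaries: just below min, min, min+1, max-1, max, just above max
Values: [37, 38, 39, 111, 112, 113]

[37, 38, 39, 111, 112, 113]


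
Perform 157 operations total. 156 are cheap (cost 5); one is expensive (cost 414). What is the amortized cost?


Formula: Amortized cost = Total cost / Operations
Total cost = (156 * 5) + (1 * 414)
Total cost = 780 + 414 = 1194
Amortized = 1194 / 157 = 7.6051

7.6051


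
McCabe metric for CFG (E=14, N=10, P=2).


Formula: V(G) = E - N + 2P
V(G) = 14 - 10 + 2*2
V(G) = 4 + 4
V(G) = 8

8


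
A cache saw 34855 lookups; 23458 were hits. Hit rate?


Formula: hit rate = hits / (hits + misses) * 100
hit rate = 23458 / (23458 + 11397) * 100
hit rate = 23458 / 34855 * 100
hit rate = 67.3%

67.3%


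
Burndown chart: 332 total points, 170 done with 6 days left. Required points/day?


Formula: Required rate = Remaining points / Days left
Remaining = 332 - 170 = 162 points
Required rate = 162 / 6 = 27.0 points/day

27.0 points/day


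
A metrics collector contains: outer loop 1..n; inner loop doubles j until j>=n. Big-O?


Reasoning: linear outer times logarithmic inner
Complexity: O(n log n)

O(n log n)


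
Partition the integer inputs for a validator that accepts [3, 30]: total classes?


Valid range: [3, 30]
Class 1: x < 3 — invalid
Class 2: 3 ≤ x ≤ 30 — valid
Class 3: x > 30 — invalid
Total equivalence classes: 3

3 equivalence classes


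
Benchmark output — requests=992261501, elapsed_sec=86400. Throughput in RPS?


Formula: throughput = requests / seconds
throughput = 992261501 / 86400
throughput = 11484.51 requests/second

11484.51 requests/second


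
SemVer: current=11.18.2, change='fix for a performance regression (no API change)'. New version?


Current: 11.18.2
Change category: 'fix for a performance regression (no API change)' → patch bump
SemVer rule: patch bump → increment PATCH (MAJOR and MINOR unchanged)
New: 11.18.3

11.18.3


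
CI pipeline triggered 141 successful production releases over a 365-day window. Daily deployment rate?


Formula: deployments per day = releases / days
= 141 / 365
= 0.386 deploys/day
(equivalently, 2.7 deploys/week)

0.386 deploys/day


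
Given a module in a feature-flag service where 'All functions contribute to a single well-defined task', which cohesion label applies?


Reasoning: Best: single purpose
Type: Functional cohesion

Functional cohesion


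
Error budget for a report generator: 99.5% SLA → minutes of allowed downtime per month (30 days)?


Formula: allowed downtime = period * (100 - SLA) / 100
Period (month (30 days)) = 43200 minutes
Unavailability fraction = (100 - 99.5) / 100
Allowed downtime = 43200 * (100 - 99.5) / 100
Allowed downtime = 216.0 minutes

216.0 minutes


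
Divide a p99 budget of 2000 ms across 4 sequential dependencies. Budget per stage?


Formula: per_stage = total_budget / stages
per_stage = 2000 / 4
per_stage = 500.0 ms

500.0 ms


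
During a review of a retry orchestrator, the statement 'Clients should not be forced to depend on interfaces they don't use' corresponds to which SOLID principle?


This describes the Interface Segregation Principle (ISP)

Interface Segregation Principle (ISP)


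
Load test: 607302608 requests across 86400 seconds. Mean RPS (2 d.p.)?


Formula: throughput = requests / seconds
throughput = 607302608 / 86400
throughput = 7028.97 requests/second

7028.97 requests/second


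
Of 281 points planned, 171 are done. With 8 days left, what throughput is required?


Formula: Required rate = Remaining points / Days left
Remaining = 281 - 171 = 110 points
Required rate = 110 / 8 = 13.75 points/day

13.75 points/day


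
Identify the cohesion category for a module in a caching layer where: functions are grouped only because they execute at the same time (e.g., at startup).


Reasoning: Related by timing only
Type: Temporal cohesion

Temporal cohesion


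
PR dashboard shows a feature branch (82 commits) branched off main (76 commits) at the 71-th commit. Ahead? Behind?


Common ancestor: commit #71
feature commits after divergence: 82 - 71 = 11
main commits after divergence: 76 - 71 = 5
feature is 11 commits ahead of main
main is 5 commits ahead of feature

feature ahead: 11, main ahead: 5


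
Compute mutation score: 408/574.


Mutation score = killed / total * 100
Mutation score = 408 / 574 * 100
Mutation score = 71.08%

71.08%


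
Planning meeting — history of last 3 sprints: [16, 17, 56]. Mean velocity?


Formula: Avg velocity = Total points / Number of sprints
Points: [16, 17, 56]
Sum = 16 + 17 + 56 = 89
Avg velocity = 89 / 3 = 29.67 points/sprint

29.67 points/sprint


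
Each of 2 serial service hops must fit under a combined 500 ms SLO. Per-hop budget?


Formula: per_stage = total_budget / stages
per_stage = 500 / 2
per_stage = 250.0 ms

250.0 ms


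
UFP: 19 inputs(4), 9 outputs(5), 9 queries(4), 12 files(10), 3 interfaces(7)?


UFP = EI*4 + EO*5 + EQ*4 + ILF*10 + EIF*7
UFP = 19*4 + 9*5 + 9*4 + 12*10 + 3*7
UFP = 76 + 45 + 36 + 120 + 21
UFP = 298

298


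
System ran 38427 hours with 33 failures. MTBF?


Formula: MTBF = Total operating time / Number of failures
MTBF = 38427 / 33
MTBF = 1164.45 hours

1164.45 hours


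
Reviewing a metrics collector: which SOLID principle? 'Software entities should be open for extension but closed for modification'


This describes the Open/Closed Principle (OCP)

Open/Closed Principle (OCP)


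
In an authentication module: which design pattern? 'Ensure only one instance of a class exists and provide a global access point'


This matches the Singleton pattern

Singleton


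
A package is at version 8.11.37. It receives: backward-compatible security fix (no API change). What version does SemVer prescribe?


Current: 8.11.37
Change category: 'backward-compatible security fix (no API change)' → patch bump
SemVer rule: patch bump → increment PATCH (MAJOR and MINOR unchanged)
New: 8.11.38

8.11.38


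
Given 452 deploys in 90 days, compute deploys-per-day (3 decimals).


Formula: deployments per day = releases / days
= 452 / 90
= 5.022 deploys/day
(equivalently, 35.16 deploys/week)

5.022 deploys/day


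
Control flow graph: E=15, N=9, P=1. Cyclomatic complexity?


Formula: V(G) = E - N + 2P
V(G) = 15 - 9 + 2*1
V(G) = 6 + 2
V(G) = 8

8


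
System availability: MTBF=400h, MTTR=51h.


Availability = MTBF / (MTBF + MTTR)
Availability = 400 / (400 + 51)
Availability = 400 / 451
Availability = 88.6918%

88.6918%


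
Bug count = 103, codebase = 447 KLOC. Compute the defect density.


Defect density = defects / KLOC
Defect density = 103 / 447
Defect density = 0.23 defects/KLOC

0.23 defects/KLOC


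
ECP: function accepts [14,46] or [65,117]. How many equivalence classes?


Valid ranges: [14,46] and [65,117]
Class 1: x < 14 — invalid
Class 2: 14 ≤ x ≤ 46 — valid
Class 3: 46 < x < 65 — invalid (gap between ranges)
Class 4: 65 ≤ x ≤ 117 — valid
Class 5: x > 117 — invalid
Total equivalence classes: 5

5 equivalence classes


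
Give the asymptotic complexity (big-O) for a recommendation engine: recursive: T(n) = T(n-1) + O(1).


Reasoning: linear recursion with constant work per frame
Complexity: O(n)

O(n)


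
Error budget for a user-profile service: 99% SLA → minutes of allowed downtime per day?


Formula: allowed downtime = period * (100 - SLA) / 100
Period (day) = 1440 minutes
Unavailability fraction = (100 - 99.0) / 100
Allowed downtime = 1440 * (100 - 99.0) / 100
Allowed downtime = 14.4 minutes

14.4 minutes


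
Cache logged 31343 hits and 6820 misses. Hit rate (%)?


Formula: hit rate = hits / (hits + misses) * 100
hit rate = 31343 / (31343 + 6820) * 100
hit rate = 31343 / 38163 * 100
hit rate = 82.13%

82.13%


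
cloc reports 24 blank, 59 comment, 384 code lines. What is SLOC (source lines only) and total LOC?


Total LOC = blank + comment + code
Total LOC = 24 + 59 + 384 = 467
SLOC (source only) = code = 384

Total LOC: 467, SLOC: 384


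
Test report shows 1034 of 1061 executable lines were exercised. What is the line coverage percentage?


Coverage = covered / total * 100
Coverage = 1034 / 1061 * 100
Coverage = 97.46%

97.46%


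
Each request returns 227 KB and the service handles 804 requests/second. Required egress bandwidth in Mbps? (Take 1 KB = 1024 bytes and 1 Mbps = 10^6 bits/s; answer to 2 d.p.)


Formula: Mbps = payload_bytes * RPS * 8 / 1e6
Payload per request = 227 KB = 227 * 1024 = 232448 bytes
Total bytes/sec = 232448 * 804 = 186888192
Total bits/sec = 186888192 * 8 = 1495105536
Mbps = 1495105536 / 1e6 = 1495.11

1495.11 Mbps
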